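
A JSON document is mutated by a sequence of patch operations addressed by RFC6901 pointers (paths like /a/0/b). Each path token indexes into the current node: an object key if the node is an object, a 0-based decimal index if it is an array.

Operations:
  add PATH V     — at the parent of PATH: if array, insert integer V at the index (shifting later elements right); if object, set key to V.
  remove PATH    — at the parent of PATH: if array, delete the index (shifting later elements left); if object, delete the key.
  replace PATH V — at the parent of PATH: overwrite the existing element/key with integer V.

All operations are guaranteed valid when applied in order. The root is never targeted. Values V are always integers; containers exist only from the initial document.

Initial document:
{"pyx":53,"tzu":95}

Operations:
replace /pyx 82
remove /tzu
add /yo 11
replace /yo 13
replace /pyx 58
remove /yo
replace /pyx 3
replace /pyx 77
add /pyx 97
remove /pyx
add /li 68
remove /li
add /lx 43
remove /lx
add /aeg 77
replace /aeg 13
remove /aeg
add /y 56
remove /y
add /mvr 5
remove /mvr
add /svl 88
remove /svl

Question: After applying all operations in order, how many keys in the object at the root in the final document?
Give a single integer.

Answer: 0

Derivation:
After op 1 (replace /pyx 82): {"pyx":82,"tzu":95}
After op 2 (remove /tzu): {"pyx":82}
After op 3 (add /yo 11): {"pyx":82,"yo":11}
After op 4 (replace /yo 13): {"pyx":82,"yo":13}
After op 5 (replace /pyx 58): {"pyx":58,"yo":13}
After op 6 (remove /yo): {"pyx":58}
After op 7 (replace /pyx 3): {"pyx":3}
After op 8 (replace /pyx 77): {"pyx":77}
After op 9 (add /pyx 97): {"pyx":97}
After op 10 (remove /pyx): {}
After op 11 (add /li 68): {"li":68}
After op 12 (remove /li): {}
After op 13 (add /lx 43): {"lx":43}
After op 14 (remove /lx): {}
After op 15 (add /aeg 77): {"aeg":77}
After op 16 (replace /aeg 13): {"aeg":13}
After op 17 (remove /aeg): {}
After op 18 (add /y 56): {"y":56}
After op 19 (remove /y): {}
After op 20 (add /mvr 5): {"mvr":5}
After op 21 (remove /mvr): {}
After op 22 (add /svl 88): {"svl":88}
After op 23 (remove /svl): {}
Size at the root: 0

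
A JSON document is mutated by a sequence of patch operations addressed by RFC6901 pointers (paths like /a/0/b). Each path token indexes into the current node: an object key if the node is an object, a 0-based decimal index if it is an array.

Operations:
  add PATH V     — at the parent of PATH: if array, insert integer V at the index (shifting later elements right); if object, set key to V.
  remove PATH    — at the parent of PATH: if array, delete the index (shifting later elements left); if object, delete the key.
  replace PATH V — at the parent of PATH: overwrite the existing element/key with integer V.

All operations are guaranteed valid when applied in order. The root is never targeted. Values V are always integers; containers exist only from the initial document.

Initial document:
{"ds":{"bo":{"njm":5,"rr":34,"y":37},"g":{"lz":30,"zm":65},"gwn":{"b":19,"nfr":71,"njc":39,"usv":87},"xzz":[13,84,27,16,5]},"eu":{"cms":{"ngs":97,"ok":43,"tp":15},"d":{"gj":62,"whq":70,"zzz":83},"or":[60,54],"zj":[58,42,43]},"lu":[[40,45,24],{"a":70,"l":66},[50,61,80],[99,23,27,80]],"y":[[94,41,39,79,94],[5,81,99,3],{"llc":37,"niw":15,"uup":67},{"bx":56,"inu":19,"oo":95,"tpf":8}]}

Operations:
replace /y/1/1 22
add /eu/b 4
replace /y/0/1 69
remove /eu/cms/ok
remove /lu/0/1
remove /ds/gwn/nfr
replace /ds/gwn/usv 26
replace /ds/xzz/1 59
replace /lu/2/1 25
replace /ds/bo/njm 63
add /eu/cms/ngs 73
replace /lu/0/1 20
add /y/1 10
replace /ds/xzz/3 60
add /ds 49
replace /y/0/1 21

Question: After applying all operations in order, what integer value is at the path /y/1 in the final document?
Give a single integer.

After op 1 (replace /y/1/1 22): {"ds":{"bo":{"njm":5,"rr":34,"y":37},"g":{"lz":30,"zm":65},"gwn":{"b":19,"nfr":71,"njc":39,"usv":87},"xzz":[13,84,27,16,5]},"eu":{"cms":{"ngs":97,"ok":43,"tp":15},"d":{"gj":62,"whq":70,"zzz":83},"or":[60,54],"zj":[58,42,43]},"lu":[[40,45,24],{"a":70,"l":66},[50,61,80],[99,23,27,80]],"y":[[94,41,39,79,94],[5,22,99,3],{"llc":37,"niw":15,"uup":67},{"bx":56,"inu":19,"oo":95,"tpf":8}]}
After op 2 (add /eu/b 4): {"ds":{"bo":{"njm":5,"rr":34,"y":37},"g":{"lz":30,"zm":65},"gwn":{"b":19,"nfr":71,"njc":39,"usv":87},"xzz":[13,84,27,16,5]},"eu":{"b":4,"cms":{"ngs":97,"ok":43,"tp":15},"d":{"gj":62,"whq":70,"zzz":83},"or":[60,54],"zj":[58,42,43]},"lu":[[40,45,24],{"a":70,"l":66},[50,61,80],[99,23,27,80]],"y":[[94,41,39,79,94],[5,22,99,3],{"llc":37,"niw":15,"uup":67},{"bx":56,"inu":19,"oo":95,"tpf":8}]}
After op 3 (replace /y/0/1 69): {"ds":{"bo":{"njm":5,"rr":34,"y":37},"g":{"lz":30,"zm":65},"gwn":{"b":19,"nfr":71,"njc":39,"usv":87},"xzz":[13,84,27,16,5]},"eu":{"b":4,"cms":{"ngs":97,"ok":43,"tp":15},"d":{"gj":62,"whq":70,"zzz":83},"or":[60,54],"zj":[58,42,43]},"lu":[[40,45,24],{"a":70,"l":66},[50,61,80],[99,23,27,80]],"y":[[94,69,39,79,94],[5,22,99,3],{"llc":37,"niw":15,"uup":67},{"bx":56,"inu":19,"oo":95,"tpf":8}]}
After op 4 (remove /eu/cms/ok): {"ds":{"bo":{"njm":5,"rr":34,"y":37},"g":{"lz":30,"zm":65},"gwn":{"b":19,"nfr":71,"njc":39,"usv":87},"xzz":[13,84,27,16,5]},"eu":{"b":4,"cms":{"ngs":97,"tp":15},"d":{"gj":62,"whq":70,"zzz":83},"or":[60,54],"zj":[58,42,43]},"lu":[[40,45,24],{"a":70,"l":66},[50,61,80],[99,23,27,80]],"y":[[94,69,39,79,94],[5,22,99,3],{"llc":37,"niw":15,"uup":67},{"bx":56,"inu":19,"oo":95,"tpf":8}]}
After op 5 (remove /lu/0/1): {"ds":{"bo":{"njm":5,"rr":34,"y":37},"g":{"lz":30,"zm":65},"gwn":{"b":19,"nfr":71,"njc":39,"usv":87},"xzz":[13,84,27,16,5]},"eu":{"b":4,"cms":{"ngs":97,"tp":15},"d":{"gj":62,"whq":70,"zzz":83},"or":[60,54],"zj":[58,42,43]},"lu":[[40,24],{"a":70,"l":66},[50,61,80],[99,23,27,80]],"y":[[94,69,39,79,94],[5,22,99,3],{"llc":37,"niw":15,"uup":67},{"bx":56,"inu":19,"oo":95,"tpf":8}]}
After op 6 (remove /ds/gwn/nfr): {"ds":{"bo":{"njm":5,"rr":34,"y":37},"g":{"lz":30,"zm":65},"gwn":{"b":19,"njc":39,"usv":87},"xzz":[13,84,27,16,5]},"eu":{"b":4,"cms":{"ngs":97,"tp":15},"d":{"gj":62,"whq":70,"zzz":83},"or":[60,54],"zj":[58,42,43]},"lu":[[40,24],{"a":70,"l":66},[50,61,80],[99,23,27,80]],"y":[[94,69,39,79,94],[5,22,99,3],{"llc":37,"niw":15,"uup":67},{"bx":56,"inu":19,"oo":95,"tpf":8}]}
After op 7 (replace /ds/gwn/usv 26): {"ds":{"bo":{"njm":5,"rr":34,"y":37},"g":{"lz":30,"zm":65},"gwn":{"b":19,"njc":39,"usv":26},"xzz":[13,84,27,16,5]},"eu":{"b":4,"cms":{"ngs":97,"tp":15},"d":{"gj":62,"whq":70,"zzz":83},"or":[60,54],"zj":[58,42,43]},"lu":[[40,24],{"a":70,"l":66},[50,61,80],[99,23,27,80]],"y":[[94,69,39,79,94],[5,22,99,3],{"llc":37,"niw":15,"uup":67},{"bx":56,"inu":19,"oo":95,"tpf":8}]}
After op 8 (replace /ds/xzz/1 59): {"ds":{"bo":{"njm":5,"rr":34,"y":37},"g":{"lz":30,"zm":65},"gwn":{"b":19,"njc":39,"usv":26},"xzz":[13,59,27,16,5]},"eu":{"b":4,"cms":{"ngs":97,"tp":15},"d":{"gj":62,"whq":70,"zzz":83},"or":[60,54],"zj":[58,42,43]},"lu":[[40,24],{"a":70,"l":66},[50,61,80],[99,23,27,80]],"y":[[94,69,39,79,94],[5,22,99,3],{"llc":37,"niw":15,"uup":67},{"bx":56,"inu":19,"oo":95,"tpf":8}]}
After op 9 (replace /lu/2/1 25): {"ds":{"bo":{"njm":5,"rr":34,"y":37},"g":{"lz":30,"zm":65},"gwn":{"b":19,"njc":39,"usv":26},"xzz":[13,59,27,16,5]},"eu":{"b":4,"cms":{"ngs":97,"tp":15},"d":{"gj":62,"whq":70,"zzz":83},"or":[60,54],"zj":[58,42,43]},"lu":[[40,24],{"a":70,"l":66},[50,25,80],[99,23,27,80]],"y":[[94,69,39,79,94],[5,22,99,3],{"llc":37,"niw":15,"uup":67},{"bx":56,"inu":19,"oo":95,"tpf":8}]}
After op 10 (replace /ds/bo/njm 63): {"ds":{"bo":{"njm":63,"rr":34,"y":37},"g":{"lz":30,"zm":65},"gwn":{"b":19,"njc":39,"usv":26},"xzz":[13,59,27,16,5]},"eu":{"b":4,"cms":{"ngs":97,"tp":15},"d":{"gj":62,"whq":70,"zzz":83},"or":[60,54],"zj":[58,42,43]},"lu":[[40,24],{"a":70,"l":66},[50,25,80],[99,23,27,80]],"y":[[94,69,39,79,94],[5,22,99,3],{"llc":37,"niw":15,"uup":67},{"bx":56,"inu":19,"oo":95,"tpf":8}]}
After op 11 (add /eu/cms/ngs 73): {"ds":{"bo":{"njm":63,"rr":34,"y":37},"g":{"lz":30,"zm":65},"gwn":{"b":19,"njc":39,"usv":26},"xzz":[13,59,27,16,5]},"eu":{"b":4,"cms":{"ngs":73,"tp":15},"d":{"gj":62,"whq":70,"zzz":83},"or":[60,54],"zj":[58,42,43]},"lu":[[40,24],{"a":70,"l":66},[50,25,80],[99,23,27,80]],"y":[[94,69,39,79,94],[5,22,99,3],{"llc":37,"niw":15,"uup":67},{"bx":56,"inu":19,"oo":95,"tpf":8}]}
After op 12 (replace /lu/0/1 20): {"ds":{"bo":{"njm":63,"rr":34,"y":37},"g":{"lz":30,"zm":65},"gwn":{"b":19,"njc":39,"usv":26},"xzz":[13,59,27,16,5]},"eu":{"b":4,"cms":{"ngs":73,"tp":15},"d":{"gj":62,"whq":70,"zzz":83},"or":[60,54],"zj":[58,42,43]},"lu":[[40,20],{"a":70,"l":66},[50,25,80],[99,23,27,80]],"y":[[94,69,39,79,94],[5,22,99,3],{"llc":37,"niw":15,"uup":67},{"bx":56,"inu":19,"oo":95,"tpf":8}]}
After op 13 (add /y/1 10): {"ds":{"bo":{"njm":63,"rr":34,"y":37},"g":{"lz":30,"zm":65},"gwn":{"b":19,"njc":39,"usv":26},"xzz":[13,59,27,16,5]},"eu":{"b":4,"cms":{"ngs":73,"tp":15},"d":{"gj":62,"whq":70,"zzz":83},"or":[60,54],"zj":[58,42,43]},"lu":[[40,20],{"a":70,"l":66},[50,25,80],[99,23,27,80]],"y":[[94,69,39,79,94],10,[5,22,99,3],{"llc":37,"niw":15,"uup":67},{"bx":56,"inu":19,"oo":95,"tpf":8}]}
After op 14 (replace /ds/xzz/3 60): {"ds":{"bo":{"njm":63,"rr":34,"y":37},"g":{"lz":30,"zm":65},"gwn":{"b":19,"njc":39,"usv":26},"xzz":[13,59,27,60,5]},"eu":{"b":4,"cms":{"ngs":73,"tp":15},"d":{"gj":62,"whq":70,"zzz":83},"or":[60,54],"zj":[58,42,43]},"lu":[[40,20],{"a":70,"l":66},[50,25,80],[99,23,27,80]],"y":[[94,69,39,79,94],10,[5,22,99,3],{"llc":37,"niw":15,"uup":67},{"bx":56,"inu":19,"oo":95,"tpf":8}]}
After op 15 (add /ds 49): {"ds":49,"eu":{"b":4,"cms":{"ngs":73,"tp":15},"d":{"gj":62,"whq":70,"zzz":83},"or":[60,54],"zj":[58,42,43]},"lu":[[40,20],{"a":70,"l":66},[50,25,80],[99,23,27,80]],"y":[[94,69,39,79,94],10,[5,22,99,3],{"llc":37,"niw":15,"uup":67},{"bx":56,"inu":19,"oo":95,"tpf":8}]}
After op 16 (replace /y/0/1 21): {"ds":49,"eu":{"b":4,"cms":{"ngs":73,"tp":15},"d":{"gj":62,"whq":70,"zzz":83},"or":[60,54],"zj":[58,42,43]},"lu":[[40,20],{"a":70,"l":66},[50,25,80],[99,23,27,80]],"y":[[94,21,39,79,94],10,[5,22,99,3],{"llc":37,"niw":15,"uup":67},{"bx":56,"inu":19,"oo":95,"tpf":8}]}
Value at /y/1: 10

Answer: 10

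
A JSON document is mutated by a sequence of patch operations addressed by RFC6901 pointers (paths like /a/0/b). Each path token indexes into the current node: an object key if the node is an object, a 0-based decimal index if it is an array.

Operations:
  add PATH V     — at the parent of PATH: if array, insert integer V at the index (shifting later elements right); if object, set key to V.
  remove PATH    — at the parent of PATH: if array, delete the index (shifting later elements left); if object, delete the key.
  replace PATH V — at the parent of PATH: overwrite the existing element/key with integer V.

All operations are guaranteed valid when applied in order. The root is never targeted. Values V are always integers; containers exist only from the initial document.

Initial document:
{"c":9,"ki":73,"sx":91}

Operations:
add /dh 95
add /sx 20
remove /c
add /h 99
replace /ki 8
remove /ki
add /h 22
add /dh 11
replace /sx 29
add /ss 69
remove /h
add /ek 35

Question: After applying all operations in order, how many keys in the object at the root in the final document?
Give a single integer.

Answer: 4

Derivation:
After op 1 (add /dh 95): {"c":9,"dh":95,"ki":73,"sx":91}
After op 2 (add /sx 20): {"c":9,"dh":95,"ki":73,"sx":20}
After op 3 (remove /c): {"dh":95,"ki":73,"sx":20}
After op 4 (add /h 99): {"dh":95,"h":99,"ki":73,"sx":20}
After op 5 (replace /ki 8): {"dh":95,"h":99,"ki":8,"sx":20}
After op 6 (remove /ki): {"dh":95,"h":99,"sx":20}
After op 7 (add /h 22): {"dh":95,"h":22,"sx":20}
After op 8 (add /dh 11): {"dh":11,"h":22,"sx":20}
After op 9 (replace /sx 29): {"dh":11,"h":22,"sx":29}
After op 10 (add /ss 69): {"dh":11,"h":22,"ss":69,"sx":29}
After op 11 (remove /h): {"dh":11,"ss":69,"sx":29}
After op 12 (add /ek 35): {"dh":11,"ek":35,"ss":69,"sx":29}
Size at the root: 4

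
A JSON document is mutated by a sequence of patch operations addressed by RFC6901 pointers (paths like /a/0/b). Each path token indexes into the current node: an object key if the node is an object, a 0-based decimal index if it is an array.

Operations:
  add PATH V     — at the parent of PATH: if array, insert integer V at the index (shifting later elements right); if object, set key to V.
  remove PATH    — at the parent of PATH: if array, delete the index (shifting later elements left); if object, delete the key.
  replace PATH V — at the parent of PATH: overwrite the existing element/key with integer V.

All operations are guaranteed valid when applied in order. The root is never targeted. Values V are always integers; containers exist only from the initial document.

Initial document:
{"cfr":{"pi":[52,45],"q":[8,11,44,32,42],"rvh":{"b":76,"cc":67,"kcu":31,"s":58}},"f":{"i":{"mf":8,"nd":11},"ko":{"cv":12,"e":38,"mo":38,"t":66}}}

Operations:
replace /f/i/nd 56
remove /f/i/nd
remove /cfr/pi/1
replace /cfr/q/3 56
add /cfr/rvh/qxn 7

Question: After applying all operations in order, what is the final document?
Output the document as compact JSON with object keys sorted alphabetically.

Answer: {"cfr":{"pi":[52],"q":[8,11,44,56,42],"rvh":{"b":76,"cc":67,"kcu":31,"qxn":7,"s":58}},"f":{"i":{"mf":8},"ko":{"cv":12,"e":38,"mo":38,"t":66}}}

Derivation:
After op 1 (replace /f/i/nd 56): {"cfr":{"pi":[52,45],"q":[8,11,44,32,42],"rvh":{"b":76,"cc":67,"kcu":31,"s":58}},"f":{"i":{"mf":8,"nd":56},"ko":{"cv":12,"e":38,"mo":38,"t":66}}}
After op 2 (remove /f/i/nd): {"cfr":{"pi":[52,45],"q":[8,11,44,32,42],"rvh":{"b":76,"cc":67,"kcu":31,"s":58}},"f":{"i":{"mf":8},"ko":{"cv":12,"e":38,"mo":38,"t":66}}}
After op 3 (remove /cfr/pi/1): {"cfr":{"pi":[52],"q":[8,11,44,32,42],"rvh":{"b":76,"cc":67,"kcu":31,"s":58}},"f":{"i":{"mf":8},"ko":{"cv":12,"e":38,"mo":38,"t":66}}}
After op 4 (replace /cfr/q/3 56): {"cfr":{"pi":[52],"q":[8,11,44,56,42],"rvh":{"b":76,"cc":67,"kcu":31,"s":58}},"f":{"i":{"mf":8},"ko":{"cv":12,"e":38,"mo":38,"t":66}}}
After op 5 (add /cfr/rvh/qxn 7): {"cfr":{"pi":[52],"q":[8,11,44,56,42],"rvh":{"b":76,"cc":67,"kcu":31,"qxn":7,"s":58}},"f":{"i":{"mf":8},"ko":{"cv":12,"e":38,"mo":38,"t":66}}}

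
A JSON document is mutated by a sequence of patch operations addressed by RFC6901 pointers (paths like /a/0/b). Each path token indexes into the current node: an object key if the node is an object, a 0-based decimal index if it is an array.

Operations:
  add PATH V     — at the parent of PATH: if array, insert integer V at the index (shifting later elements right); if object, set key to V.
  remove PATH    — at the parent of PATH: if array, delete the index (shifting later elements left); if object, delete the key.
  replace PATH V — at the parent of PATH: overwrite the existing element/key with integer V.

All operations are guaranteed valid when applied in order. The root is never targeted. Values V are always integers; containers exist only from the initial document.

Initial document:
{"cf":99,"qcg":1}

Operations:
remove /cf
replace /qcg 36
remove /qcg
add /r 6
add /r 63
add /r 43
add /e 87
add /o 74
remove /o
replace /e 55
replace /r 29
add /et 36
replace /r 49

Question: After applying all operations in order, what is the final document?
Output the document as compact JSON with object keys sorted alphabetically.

Answer: {"e":55,"et":36,"r":49}

Derivation:
After op 1 (remove /cf): {"qcg":1}
After op 2 (replace /qcg 36): {"qcg":36}
After op 3 (remove /qcg): {}
After op 4 (add /r 6): {"r":6}
After op 5 (add /r 63): {"r":63}
After op 6 (add /r 43): {"r":43}
After op 7 (add /e 87): {"e":87,"r":43}
After op 8 (add /o 74): {"e":87,"o":74,"r":43}
After op 9 (remove /o): {"e":87,"r":43}
After op 10 (replace /e 55): {"e":55,"r":43}
After op 11 (replace /r 29): {"e":55,"r":29}
After op 12 (add /et 36): {"e":55,"et":36,"r":29}
After op 13 (replace /r 49): {"e":55,"et":36,"r":49}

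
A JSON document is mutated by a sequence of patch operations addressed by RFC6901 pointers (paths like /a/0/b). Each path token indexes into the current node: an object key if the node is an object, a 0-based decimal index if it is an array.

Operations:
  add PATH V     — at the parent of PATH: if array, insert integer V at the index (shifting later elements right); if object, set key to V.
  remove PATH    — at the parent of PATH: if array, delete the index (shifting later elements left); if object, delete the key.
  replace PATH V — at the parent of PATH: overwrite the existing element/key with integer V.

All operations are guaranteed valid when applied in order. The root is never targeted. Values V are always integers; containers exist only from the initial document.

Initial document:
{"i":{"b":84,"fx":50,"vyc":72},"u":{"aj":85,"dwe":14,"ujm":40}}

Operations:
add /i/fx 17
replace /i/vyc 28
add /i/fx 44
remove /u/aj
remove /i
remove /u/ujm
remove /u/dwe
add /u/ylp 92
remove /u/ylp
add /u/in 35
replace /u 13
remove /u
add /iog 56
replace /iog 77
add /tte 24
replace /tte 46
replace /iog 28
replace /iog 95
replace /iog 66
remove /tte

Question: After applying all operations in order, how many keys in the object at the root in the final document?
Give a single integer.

After op 1 (add /i/fx 17): {"i":{"b":84,"fx":17,"vyc":72},"u":{"aj":85,"dwe":14,"ujm":40}}
After op 2 (replace /i/vyc 28): {"i":{"b":84,"fx":17,"vyc":28},"u":{"aj":85,"dwe":14,"ujm":40}}
After op 3 (add /i/fx 44): {"i":{"b":84,"fx":44,"vyc":28},"u":{"aj":85,"dwe":14,"ujm":40}}
After op 4 (remove /u/aj): {"i":{"b":84,"fx":44,"vyc":28},"u":{"dwe":14,"ujm":40}}
After op 5 (remove /i): {"u":{"dwe":14,"ujm":40}}
After op 6 (remove /u/ujm): {"u":{"dwe":14}}
After op 7 (remove /u/dwe): {"u":{}}
After op 8 (add /u/ylp 92): {"u":{"ylp":92}}
After op 9 (remove /u/ylp): {"u":{}}
After op 10 (add /u/in 35): {"u":{"in":35}}
After op 11 (replace /u 13): {"u":13}
After op 12 (remove /u): {}
After op 13 (add /iog 56): {"iog":56}
After op 14 (replace /iog 77): {"iog":77}
After op 15 (add /tte 24): {"iog":77,"tte":24}
After op 16 (replace /tte 46): {"iog":77,"tte":46}
After op 17 (replace /iog 28): {"iog":28,"tte":46}
After op 18 (replace /iog 95): {"iog":95,"tte":46}
After op 19 (replace /iog 66): {"iog":66,"tte":46}
After op 20 (remove /tte): {"iog":66}
Size at the root: 1

Answer: 1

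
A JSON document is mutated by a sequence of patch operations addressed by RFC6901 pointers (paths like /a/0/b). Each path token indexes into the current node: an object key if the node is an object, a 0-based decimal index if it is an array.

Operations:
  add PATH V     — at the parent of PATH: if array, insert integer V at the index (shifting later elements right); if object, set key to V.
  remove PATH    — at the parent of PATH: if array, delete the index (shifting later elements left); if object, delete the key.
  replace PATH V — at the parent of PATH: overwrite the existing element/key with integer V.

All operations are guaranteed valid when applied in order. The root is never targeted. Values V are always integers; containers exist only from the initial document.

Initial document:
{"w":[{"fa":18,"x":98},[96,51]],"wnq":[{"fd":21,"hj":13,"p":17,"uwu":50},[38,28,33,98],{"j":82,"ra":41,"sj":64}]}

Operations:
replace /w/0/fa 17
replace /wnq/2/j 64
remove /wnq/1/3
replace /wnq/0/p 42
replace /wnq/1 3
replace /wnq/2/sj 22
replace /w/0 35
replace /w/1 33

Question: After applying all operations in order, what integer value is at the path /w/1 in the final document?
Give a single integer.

After op 1 (replace /w/0/fa 17): {"w":[{"fa":17,"x":98},[96,51]],"wnq":[{"fd":21,"hj":13,"p":17,"uwu":50},[38,28,33,98],{"j":82,"ra":41,"sj":64}]}
After op 2 (replace /wnq/2/j 64): {"w":[{"fa":17,"x":98},[96,51]],"wnq":[{"fd":21,"hj":13,"p":17,"uwu":50},[38,28,33,98],{"j":64,"ra":41,"sj":64}]}
After op 3 (remove /wnq/1/3): {"w":[{"fa":17,"x":98},[96,51]],"wnq":[{"fd":21,"hj":13,"p":17,"uwu":50},[38,28,33],{"j":64,"ra":41,"sj":64}]}
After op 4 (replace /wnq/0/p 42): {"w":[{"fa":17,"x":98},[96,51]],"wnq":[{"fd":21,"hj":13,"p":42,"uwu":50},[38,28,33],{"j":64,"ra":41,"sj":64}]}
After op 5 (replace /wnq/1 3): {"w":[{"fa":17,"x":98},[96,51]],"wnq":[{"fd":21,"hj":13,"p":42,"uwu":50},3,{"j":64,"ra":41,"sj":64}]}
After op 6 (replace /wnq/2/sj 22): {"w":[{"fa":17,"x":98},[96,51]],"wnq":[{"fd":21,"hj":13,"p":42,"uwu":50},3,{"j":64,"ra":41,"sj":22}]}
After op 7 (replace /w/0 35): {"w":[35,[96,51]],"wnq":[{"fd":21,"hj":13,"p":42,"uwu":50},3,{"j":64,"ra":41,"sj":22}]}
After op 8 (replace /w/1 33): {"w":[35,33],"wnq":[{"fd":21,"hj":13,"p":42,"uwu":50},3,{"j":64,"ra":41,"sj":22}]}
Value at /w/1: 33

Answer: 33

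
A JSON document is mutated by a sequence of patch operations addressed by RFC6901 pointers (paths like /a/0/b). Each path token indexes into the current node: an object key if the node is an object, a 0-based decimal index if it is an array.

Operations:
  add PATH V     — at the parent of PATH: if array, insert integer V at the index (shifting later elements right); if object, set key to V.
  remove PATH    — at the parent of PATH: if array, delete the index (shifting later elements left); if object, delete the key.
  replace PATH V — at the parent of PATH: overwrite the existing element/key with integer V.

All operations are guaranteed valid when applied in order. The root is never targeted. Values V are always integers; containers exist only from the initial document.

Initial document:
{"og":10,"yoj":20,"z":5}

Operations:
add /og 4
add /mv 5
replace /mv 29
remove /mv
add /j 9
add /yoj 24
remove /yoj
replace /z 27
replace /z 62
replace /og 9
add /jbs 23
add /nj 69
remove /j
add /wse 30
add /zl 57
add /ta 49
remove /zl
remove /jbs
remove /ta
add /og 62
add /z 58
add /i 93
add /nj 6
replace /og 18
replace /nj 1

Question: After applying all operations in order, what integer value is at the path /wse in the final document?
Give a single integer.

After op 1 (add /og 4): {"og":4,"yoj":20,"z":5}
After op 2 (add /mv 5): {"mv":5,"og":4,"yoj":20,"z":5}
After op 3 (replace /mv 29): {"mv":29,"og":4,"yoj":20,"z":5}
After op 4 (remove /mv): {"og":4,"yoj":20,"z":5}
After op 5 (add /j 9): {"j":9,"og":4,"yoj":20,"z":5}
After op 6 (add /yoj 24): {"j":9,"og":4,"yoj":24,"z":5}
After op 7 (remove /yoj): {"j":9,"og":4,"z":5}
After op 8 (replace /z 27): {"j":9,"og":4,"z":27}
After op 9 (replace /z 62): {"j":9,"og":4,"z":62}
After op 10 (replace /og 9): {"j":9,"og":9,"z":62}
After op 11 (add /jbs 23): {"j":9,"jbs":23,"og":9,"z":62}
After op 12 (add /nj 69): {"j":9,"jbs":23,"nj":69,"og":9,"z":62}
After op 13 (remove /j): {"jbs":23,"nj":69,"og":9,"z":62}
After op 14 (add /wse 30): {"jbs":23,"nj":69,"og":9,"wse":30,"z":62}
After op 15 (add /zl 57): {"jbs":23,"nj":69,"og":9,"wse":30,"z":62,"zl":57}
After op 16 (add /ta 49): {"jbs":23,"nj":69,"og":9,"ta":49,"wse":30,"z":62,"zl":57}
After op 17 (remove /zl): {"jbs":23,"nj":69,"og":9,"ta":49,"wse":30,"z":62}
After op 18 (remove /jbs): {"nj":69,"og":9,"ta":49,"wse":30,"z":62}
After op 19 (remove /ta): {"nj":69,"og":9,"wse":30,"z":62}
After op 20 (add /og 62): {"nj":69,"og":62,"wse":30,"z":62}
After op 21 (add /z 58): {"nj":69,"og":62,"wse":30,"z":58}
After op 22 (add /i 93): {"i":93,"nj":69,"og":62,"wse":30,"z":58}
After op 23 (add /nj 6): {"i":93,"nj":6,"og":62,"wse":30,"z":58}
After op 24 (replace /og 18): {"i":93,"nj":6,"og":18,"wse":30,"z":58}
After op 25 (replace /nj 1): {"i":93,"nj":1,"og":18,"wse":30,"z":58}
Value at /wse: 30

Answer: 30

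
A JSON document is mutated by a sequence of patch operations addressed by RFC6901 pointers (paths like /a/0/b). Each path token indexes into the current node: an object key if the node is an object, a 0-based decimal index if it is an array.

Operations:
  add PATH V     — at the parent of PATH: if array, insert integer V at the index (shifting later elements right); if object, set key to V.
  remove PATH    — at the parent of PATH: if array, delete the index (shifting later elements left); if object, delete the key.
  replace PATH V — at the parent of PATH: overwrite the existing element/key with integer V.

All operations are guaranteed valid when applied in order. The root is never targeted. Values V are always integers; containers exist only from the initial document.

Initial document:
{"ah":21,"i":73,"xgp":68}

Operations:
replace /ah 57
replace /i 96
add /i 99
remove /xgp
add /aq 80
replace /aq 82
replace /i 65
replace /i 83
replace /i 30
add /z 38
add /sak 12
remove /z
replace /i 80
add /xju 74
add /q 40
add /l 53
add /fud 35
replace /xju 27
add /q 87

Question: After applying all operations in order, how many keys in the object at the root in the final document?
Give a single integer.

After op 1 (replace /ah 57): {"ah":57,"i":73,"xgp":68}
After op 2 (replace /i 96): {"ah":57,"i":96,"xgp":68}
After op 3 (add /i 99): {"ah":57,"i":99,"xgp":68}
After op 4 (remove /xgp): {"ah":57,"i":99}
After op 5 (add /aq 80): {"ah":57,"aq":80,"i":99}
After op 6 (replace /aq 82): {"ah":57,"aq":82,"i":99}
After op 7 (replace /i 65): {"ah":57,"aq":82,"i":65}
After op 8 (replace /i 83): {"ah":57,"aq":82,"i":83}
After op 9 (replace /i 30): {"ah":57,"aq":82,"i":30}
After op 10 (add /z 38): {"ah":57,"aq":82,"i":30,"z":38}
After op 11 (add /sak 12): {"ah":57,"aq":82,"i":30,"sak":12,"z":38}
After op 12 (remove /z): {"ah":57,"aq":82,"i":30,"sak":12}
After op 13 (replace /i 80): {"ah":57,"aq":82,"i":80,"sak":12}
After op 14 (add /xju 74): {"ah":57,"aq":82,"i":80,"sak":12,"xju":74}
After op 15 (add /q 40): {"ah":57,"aq":82,"i":80,"q":40,"sak":12,"xju":74}
After op 16 (add /l 53): {"ah":57,"aq":82,"i":80,"l":53,"q":40,"sak":12,"xju":74}
After op 17 (add /fud 35): {"ah":57,"aq":82,"fud":35,"i":80,"l":53,"q":40,"sak":12,"xju":74}
After op 18 (replace /xju 27): {"ah":57,"aq":82,"fud":35,"i":80,"l":53,"q":40,"sak":12,"xju":27}
After op 19 (add /q 87): {"ah":57,"aq":82,"fud":35,"i":80,"l":53,"q":87,"sak":12,"xju":27}
Size at the root: 8

Answer: 8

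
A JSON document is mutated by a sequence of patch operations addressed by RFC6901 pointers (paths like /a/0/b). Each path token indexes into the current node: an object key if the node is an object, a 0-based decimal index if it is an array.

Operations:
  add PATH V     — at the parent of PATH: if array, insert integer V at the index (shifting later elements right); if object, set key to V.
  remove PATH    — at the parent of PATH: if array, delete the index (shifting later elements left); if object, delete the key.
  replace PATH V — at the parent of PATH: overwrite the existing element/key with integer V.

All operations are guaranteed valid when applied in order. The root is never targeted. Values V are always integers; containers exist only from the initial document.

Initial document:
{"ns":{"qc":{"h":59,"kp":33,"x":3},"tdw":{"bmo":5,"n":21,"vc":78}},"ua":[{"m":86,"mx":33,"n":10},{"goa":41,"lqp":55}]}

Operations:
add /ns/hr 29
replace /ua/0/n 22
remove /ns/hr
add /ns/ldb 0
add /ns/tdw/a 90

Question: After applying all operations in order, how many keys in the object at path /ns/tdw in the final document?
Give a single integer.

After op 1 (add /ns/hr 29): {"ns":{"hr":29,"qc":{"h":59,"kp":33,"x":3},"tdw":{"bmo":5,"n":21,"vc":78}},"ua":[{"m":86,"mx":33,"n":10},{"goa":41,"lqp":55}]}
After op 2 (replace /ua/0/n 22): {"ns":{"hr":29,"qc":{"h":59,"kp":33,"x":3},"tdw":{"bmo":5,"n":21,"vc":78}},"ua":[{"m":86,"mx":33,"n":22},{"goa":41,"lqp":55}]}
After op 3 (remove /ns/hr): {"ns":{"qc":{"h":59,"kp":33,"x":3},"tdw":{"bmo":5,"n":21,"vc":78}},"ua":[{"m":86,"mx":33,"n":22},{"goa":41,"lqp":55}]}
After op 4 (add /ns/ldb 0): {"ns":{"ldb":0,"qc":{"h":59,"kp":33,"x":3},"tdw":{"bmo":5,"n":21,"vc":78}},"ua":[{"m":86,"mx":33,"n":22},{"goa":41,"lqp":55}]}
After op 5 (add /ns/tdw/a 90): {"ns":{"ldb":0,"qc":{"h":59,"kp":33,"x":3},"tdw":{"a":90,"bmo":5,"n":21,"vc":78}},"ua":[{"m":86,"mx":33,"n":22},{"goa":41,"lqp":55}]}
Size at path /ns/tdw: 4

Answer: 4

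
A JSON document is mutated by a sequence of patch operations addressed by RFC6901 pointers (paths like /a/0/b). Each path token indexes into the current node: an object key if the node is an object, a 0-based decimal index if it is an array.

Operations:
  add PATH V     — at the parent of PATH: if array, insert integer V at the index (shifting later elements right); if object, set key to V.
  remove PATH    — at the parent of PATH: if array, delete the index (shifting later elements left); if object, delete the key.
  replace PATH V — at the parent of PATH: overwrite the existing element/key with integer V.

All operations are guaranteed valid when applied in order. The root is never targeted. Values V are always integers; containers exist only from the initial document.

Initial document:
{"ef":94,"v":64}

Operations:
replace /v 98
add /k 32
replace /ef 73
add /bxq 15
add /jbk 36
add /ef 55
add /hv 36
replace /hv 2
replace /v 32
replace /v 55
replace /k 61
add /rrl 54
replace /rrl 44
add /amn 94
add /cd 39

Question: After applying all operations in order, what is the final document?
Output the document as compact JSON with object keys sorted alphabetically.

After op 1 (replace /v 98): {"ef":94,"v":98}
After op 2 (add /k 32): {"ef":94,"k":32,"v":98}
After op 3 (replace /ef 73): {"ef":73,"k":32,"v":98}
After op 4 (add /bxq 15): {"bxq":15,"ef":73,"k":32,"v":98}
After op 5 (add /jbk 36): {"bxq":15,"ef":73,"jbk":36,"k":32,"v":98}
After op 6 (add /ef 55): {"bxq":15,"ef":55,"jbk":36,"k":32,"v":98}
After op 7 (add /hv 36): {"bxq":15,"ef":55,"hv":36,"jbk":36,"k":32,"v":98}
After op 8 (replace /hv 2): {"bxq":15,"ef":55,"hv":2,"jbk":36,"k":32,"v":98}
After op 9 (replace /v 32): {"bxq":15,"ef":55,"hv":2,"jbk":36,"k":32,"v":32}
After op 10 (replace /v 55): {"bxq":15,"ef":55,"hv":2,"jbk":36,"k":32,"v":55}
After op 11 (replace /k 61): {"bxq":15,"ef":55,"hv":2,"jbk":36,"k":61,"v":55}
After op 12 (add /rrl 54): {"bxq":15,"ef":55,"hv":2,"jbk":36,"k":61,"rrl":54,"v":55}
After op 13 (replace /rrl 44): {"bxq":15,"ef":55,"hv":2,"jbk":36,"k":61,"rrl":44,"v":55}
After op 14 (add /amn 94): {"amn":94,"bxq":15,"ef":55,"hv":2,"jbk":36,"k":61,"rrl":44,"v":55}
After op 15 (add /cd 39): {"amn":94,"bxq":15,"cd":39,"ef":55,"hv":2,"jbk":36,"k":61,"rrl":44,"v":55}

Answer: {"amn":94,"bxq":15,"cd":39,"ef":55,"hv":2,"jbk":36,"k":61,"rrl":44,"v":55}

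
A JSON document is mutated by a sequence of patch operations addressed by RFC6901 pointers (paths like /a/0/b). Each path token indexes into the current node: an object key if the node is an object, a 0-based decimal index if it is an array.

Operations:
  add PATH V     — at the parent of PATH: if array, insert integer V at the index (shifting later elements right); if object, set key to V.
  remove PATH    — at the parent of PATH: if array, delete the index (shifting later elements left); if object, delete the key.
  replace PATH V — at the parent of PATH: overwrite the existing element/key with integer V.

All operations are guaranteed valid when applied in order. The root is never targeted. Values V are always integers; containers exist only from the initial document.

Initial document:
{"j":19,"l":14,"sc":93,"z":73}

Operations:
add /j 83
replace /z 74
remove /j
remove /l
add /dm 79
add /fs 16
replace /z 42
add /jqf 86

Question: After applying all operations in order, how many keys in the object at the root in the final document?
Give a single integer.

Answer: 5

Derivation:
After op 1 (add /j 83): {"j":83,"l":14,"sc":93,"z":73}
After op 2 (replace /z 74): {"j":83,"l":14,"sc":93,"z":74}
After op 3 (remove /j): {"l":14,"sc":93,"z":74}
After op 4 (remove /l): {"sc":93,"z":74}
After op 5 (add /dm 79): {"dm":79,"sc":93,"z":74}
After op 6 (add /fs 16): {"dm":79,"fs":16,"sc":93,"z":74}
After op 7 (replace /z 42): {"dm":79,"fs":16,"sc":93,"z":42}
After op 8 (add /jqf 86): {"dm":79,"fs":16,"jqf":86,"sc":93,"z":42}
Size at the root: 5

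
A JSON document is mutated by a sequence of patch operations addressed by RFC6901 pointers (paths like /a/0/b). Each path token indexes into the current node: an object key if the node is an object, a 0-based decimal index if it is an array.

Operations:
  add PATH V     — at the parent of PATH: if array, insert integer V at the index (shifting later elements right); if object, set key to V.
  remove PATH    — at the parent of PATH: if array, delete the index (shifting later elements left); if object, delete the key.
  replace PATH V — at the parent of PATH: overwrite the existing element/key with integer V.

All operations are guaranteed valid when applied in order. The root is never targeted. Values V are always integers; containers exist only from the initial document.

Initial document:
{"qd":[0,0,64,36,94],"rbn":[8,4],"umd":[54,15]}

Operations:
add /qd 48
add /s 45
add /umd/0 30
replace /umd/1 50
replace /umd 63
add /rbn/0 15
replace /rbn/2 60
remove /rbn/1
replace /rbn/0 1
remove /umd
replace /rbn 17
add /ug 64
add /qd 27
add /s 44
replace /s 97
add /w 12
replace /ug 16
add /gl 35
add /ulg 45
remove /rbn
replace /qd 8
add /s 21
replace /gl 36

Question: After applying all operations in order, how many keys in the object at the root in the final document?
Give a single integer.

After op 1 (add /qd 48): {"qd":48,"rbn":[8,4],"umd":[54,15]}
After op 2 (add /s 45): {"qd":48,"rbn":[8,4],"s":45,"umd":[54,15]}
After op 3 (add /umd/0 30): {"qd":48,"rbn":[8,4],"s":45,"umd":[30,54,15]}
After op 4 (replace /umd/1 50): {"qd":48,"rbn":[8,4],"s":45,"umd":[30,50,15]}
After op 5 (replace /umd 63): {"qd":48,"rbn":[8,4],"s":45,"umd":63}
After op 6 (add /rbn/0 15): {"qd":48,"rbn":[15,8,4],"s":45,"umd":63}
After op 7 (replace /rbn/2 60): {"qd":48,"rbn":[15,8,60],"s":45,"umd":63}
After op 8 (remove /rbn/1): {"qd":48,"rbn":[15,60],"s":45,"umd":63}
After op 9 (replace /rbn/0 1): {"qd":48,"rbn":[1,60],"s":45,"umd":63}
After op 10 (remove /umd): {"qd":48,"rbn":[1,60],"s":45}
After op 11 (replace /rbn 17): {"qd":48,"rbn":17,"s":45}
After op 12 (add /ug 64): {"qd":48,"rbn":17,"s":45,"ug":64}
After op 13 (add /qd 27): {"qd":27,"rbn":17,"s":45,"ug":64}
After op 14 (add /s 44): {"qd":27,"rbn":17,"s":44,"ug":64}
After op 15 (replace /s 97): {"qd":27,"rbn":17,"s":97,"ug":64}
After op 16 (add /w 12): {"qd":27,"rbn":17,"s":97,"ug":64,"w":12}
After op 17 (replace /ug 16): {"qd":27,"rbn":17,"s":97,"ug":16,"w":12}
After op 18 (add /gl 35): {"gl":35,"qd":27,"rbn":17,"s":97,"ug":16,"w":12}
After op 19 (add /ulg 45): {"gl":35,"qd":27,"rbn":17,"s":97,"ug":16,"ulg":45,"w":12}
After op 20 (remove /rbn): {"gl":35,"qd":27,"s":97,"ug":16,"ulg":45,"w":12}
After op 21 (replace /qd 8): {"gl":35,"qd":8,"s":97,"ug":16,"ulg":45,"w":12}
After op 22 (add /s 21): {"gl":35,"qd":8,"s":21,"ug":16,"ulg":45,"w":12}
After op 23 (replace /gl 36): {"gl":36,"qd":8,"s":21,"ug":16,"ulg":45,"w":12}
Size at the root: 6

Answer: 6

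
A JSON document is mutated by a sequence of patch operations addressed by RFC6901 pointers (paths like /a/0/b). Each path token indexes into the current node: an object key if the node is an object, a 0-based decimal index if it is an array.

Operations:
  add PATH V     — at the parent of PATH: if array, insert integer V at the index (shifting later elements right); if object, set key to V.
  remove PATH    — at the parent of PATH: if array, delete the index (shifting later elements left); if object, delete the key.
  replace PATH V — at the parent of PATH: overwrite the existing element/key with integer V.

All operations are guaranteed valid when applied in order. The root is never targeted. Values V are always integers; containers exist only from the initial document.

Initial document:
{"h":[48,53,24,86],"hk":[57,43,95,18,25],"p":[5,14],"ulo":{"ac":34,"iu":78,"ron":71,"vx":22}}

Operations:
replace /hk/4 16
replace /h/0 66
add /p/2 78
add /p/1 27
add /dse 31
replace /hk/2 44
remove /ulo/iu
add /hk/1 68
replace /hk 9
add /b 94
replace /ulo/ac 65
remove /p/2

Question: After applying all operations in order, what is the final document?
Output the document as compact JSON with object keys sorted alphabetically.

Answer: {"b":94,"dse":31,"h":[66,53,24,86],"hk":9,"p":[5,27,78],"ulo":{"ac":65,"ron":71,"vx":22}}

Derivation:
After op 1 (replace /hk/4 16): {"h":[48,53,24,86],"hk":[57,43,95,18,16],"p":[5,14],"ulo":{"ac":34,"iu":78,"ron":71,"vx":22}}
After op 2 (replace /h/0 66): {"h":[66,53,24,86],"hk":[57,43,95,18,16],"p":[5,14],"ulo":{"ac":34,"iu":78,"ron":71,"vx":22}}
After op 3 (add /p/2 78): {"h":[66,53,24,86],"hk":[57,43,95,18,16],"p":[5,14,78],"ulo":{"ac":34,"iu":78,"ron":71,"vx":22}}
After op 4 (add /p/1 27): {"h":[66,53,24,86],"hk":[57,43,95,18,16],"p":[5,27,14,78],"ulo":{"ac":34,"iu":78,"ron":71,"vx":22}}
After op 5 (add /dse 31): {"dse":31,"h":[66,53,24,86],"hk":[57,43,95,18,16],"p":[5,27,14,78],"ulo":{"ac":34,"iu":78,"ron":71,"vx":22}}
After op 6 (replace /hk/2 44): {"dse":31,"h":[66,53,24,86],"hk":[57,43,44,18,16],"p":[5,27,14,78],"ulo":{"ac":34,"iu":78,"ron":71,"vx":22}}
After op 7 (remove /ulo/iu): {"dse":31,"h":[66,53,24,86],"hk":[57,43,44,18,16],"p":[5,27,14,78],"ulo":{"ac":34,"ron":71,"vx":22}}
After op 8 (add /hk/1 68): {"dse":31,"h":[66,53,24,86],"hk":[57,68,43,44,18,16],"p":[5,27,14,78],"ulo":{"ac":34,"ron":71,"vx":22}}
After op 9 (replace /hk 9): {"dse":31,"h":[66,53,24,86],"hk":9,"p":[5,27,14,78],"ulo":{"ac":34,"ron":71,"vx":22}}
After op 10 (add /b 94): {"b":94,"dse":31,"h":[66,53,24,86],"hk":9,"p":[5,27,14,78],"ulo":{"ac":34,"ron":71,"vx":22}}
After op 11 (replace /ulo/ac 65): {"b":94,"dse":31,"h":[66,53,24,86],"hk":9,"p":[5,27,14,78],"ulo":{"ac":65,"ron":71,"vx":22}}
After op 12 (remove /p/2): {"b":94,"dse":31,"h":[66,53,24,86],"hk":9,"p":[5,27,78],"ulo":{"ac":65,"ron":71,"vx":22}}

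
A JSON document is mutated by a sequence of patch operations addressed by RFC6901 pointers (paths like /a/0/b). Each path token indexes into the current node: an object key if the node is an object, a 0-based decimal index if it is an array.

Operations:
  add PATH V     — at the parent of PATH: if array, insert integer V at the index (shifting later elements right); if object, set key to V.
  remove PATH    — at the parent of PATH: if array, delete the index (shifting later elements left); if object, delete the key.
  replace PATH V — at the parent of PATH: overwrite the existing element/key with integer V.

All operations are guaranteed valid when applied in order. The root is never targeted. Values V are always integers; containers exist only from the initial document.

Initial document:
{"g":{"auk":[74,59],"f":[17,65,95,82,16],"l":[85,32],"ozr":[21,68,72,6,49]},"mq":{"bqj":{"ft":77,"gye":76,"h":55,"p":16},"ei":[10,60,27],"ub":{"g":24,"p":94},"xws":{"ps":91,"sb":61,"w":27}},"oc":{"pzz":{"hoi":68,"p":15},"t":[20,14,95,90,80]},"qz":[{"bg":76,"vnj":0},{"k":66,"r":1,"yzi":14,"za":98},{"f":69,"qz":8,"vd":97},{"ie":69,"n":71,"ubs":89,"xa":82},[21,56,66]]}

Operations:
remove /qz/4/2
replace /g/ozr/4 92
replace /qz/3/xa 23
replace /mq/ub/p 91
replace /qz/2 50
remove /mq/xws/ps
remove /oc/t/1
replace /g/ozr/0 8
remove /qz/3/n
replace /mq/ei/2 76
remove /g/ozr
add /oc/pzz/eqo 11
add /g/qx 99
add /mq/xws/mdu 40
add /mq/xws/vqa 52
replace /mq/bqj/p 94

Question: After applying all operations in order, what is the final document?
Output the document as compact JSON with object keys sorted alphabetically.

Answer: {"g":{"auk":[74,59],"f":[17,65,95,82,16],"l":[85,32],"qx":99},"mq":{"bqj":{"ft":77,"gye":76,"h":55,"p":94},"ei":[10,60,76],"ub":{"g":24,"p":91},"xws":{"mdu":40,"sb":61,"vqa":52,"w":27}},"oc":{"pzz":{"eqo":11,"hoi":68,"p":15},"t":[20,95,90,80]},"qz":[{"bg":76,"vnj":0},{"k":66,"r":1,"yzi":14,"za":98},50,{"ie":69,"ubs":89,"xa":23},[21,56]]}

Derivation:
After op 1 (remove /qz/4/2): {"g":{"auk":[74,59],"f":[17,65,95,82,16],"l":[85,32],"ozr":[21,68,72,6,49]},"mq":{"bqj":{"ft":77,"gye":76,"h":55,"p":16},"ei":[10,60,27],"ub":{"g":24,"p":94},"xws":{"ps":91,"sb":61,"w":27}},"oc":{"pzz":{"hoi":68,"p":15},"t":[20,14,95,90,80]},"qz":[{"bg":76,"vnj":0},{"k":66,"r":1,"yzi":14,"za":98},{"f":69,"qz":8,"vd":97},{"ie":69,"n":71,"ubs":89,"xa":82},[21,56]]}
After op 2 (replace /g/ozr/4 92): {"g":{"auk":[74,59],"f":[17,65,95,82,16],"l":[85,32],"ozr":[21,68,72,6,92]},"mq":{"bqj":{"ft":77,"gye":76,"h":55,"p":16},"ei":[10,60,27],"ub":{"g":24,"p":94},"xws":{"ps":91,"sb":61,"w":27}},"oc":{"pzz":{"hoi":68,"p":15},"t":[20,14,95,90,80]},"qz":[{"bg":76,"vnj":0},{"k":66,"r":1,"yzi":14,"za":98},{"f":69,"qz":8,"vd":97},{"ie":69,"n":71,"ubs":89,"xa":82},[21,56]]}
After op 3 (replace /qz/3/xa 23): {"g":{"auk":[74,59],"f":[17,65,95,82,16],"l":[85,32],"ozr":[21,68,72,6,92]},"mq":{"bqj":{"ft":77,"gye":76,"h":55,"p":16},"ei":[10,60,27],"ub":{"g":24,"p":94},"xws":{"ps":91,"sb":61,"w":27}},"oc":{"pzz":{"hoi":68,"p":15},"t":[20,14,95,90,80]},"qz":[{"bg":76,"vnj":0},{"k":66,"r":1,"yzi":14,"za":98},{"f":69,"qz":8,"vd":97},{"ie":69,"n":71,"ubs":89,"xa":23},[21,56]]}
After op 4 (replace /mq/ub/p 91): {"g":{"auk":[74,59],"f":[17,65,95,82,16],"l":[85,32],"ozr":[21,68,72,6,92]},"mq":{"bqj":{"ft":77,"gye":76,"h":55,"p":16},"ei":[10,60,27],"ub":{"g":24,"p":91},"xws":{"ps":91,"sb":61,"w":27}},"oc":{"pzz":{"hoi":68,"p":15},"t":[20,14,95,90,80]},"qz":[{"bg":76,"vnj":0},{"k":66,"r":1,"yzi":14,"za":98},{"f":69,"qz":8,"vd":97},{"ie":69,"n":71,"ubs":89,"xa":23},[21,56]]}
After op 5 (replace /qz/2 50): {"g":{"auk":[74,59],"f":[17,65,95,82,16],"l":[85,32],"ozr":[21,68,72,6,92]},"mq":{"bqj":{"ft":77,"gye":76,"h":55,"p":16},"ei":[10,60,27],"ub":{"g":24,"p":91},"xws":{"ps":91,"sb":61,"w":27}},"oc":{"pzz":{"hoi":68,"p":15},"t":[20,14,95,90,80]},"qz":[{"bg":76,"vnj":0},{"k":66,"r":1,"yzi":14,"za":98},50,{"ie":69,"n":71,"ubs":89,"xa":23},[21,56]]}
After op 6 (remove /mq/xws/ps): {"g":{"auk":[74,59],"f":[17,65,95,82,16],"l":[85,32],"ozr":[21,68,72,6,92]},"mq":{"bqj":{"ft":77,"gye":76,"h":55,"p":16},"ei":[10,60,27],"ub":{"g":24,"p":91},"xws":{"sb":61,"w":27}},"oc":{"pzz":{"hoi":68,"p":15},"t":[20,14,95,90,80]},"qz":[{"bg":76,"vnj":0},{"k":66,"r":1,"yzi":14,"za":98},50,{"ie":69,"n":71,"ubs":89,"xa":23},[21,56]]}
After op 7 (remove /oc/t/1): {"g":{"auk":[74,59],"f":[17,65,95,82,16],"l":[85,32],"ozr":[21,68,72,6,92]},"mq":{"bqj":{"ft":77,"gye":76,"h":55,"p":16},"ei":[10,60,27],"ub":{"g":24,"p":91},"xws":{"sb":61,"w":27}},"oc":{"pzz":{"hoi":68,"p":15},"t":[20,95,90,80]},"qz":[{"bg":76,"vnj":0},{"k":66,"r":1,"yzi":14,"za":98},50,{"ie":69,"n":71,"ubs":89,"xa":23},[21,56]]}
After op 8 (replace /g/ozr/0 8): {"g":{"auk":[74,59],"f":[17,65,95,82,16],"l":[85,32],"ozr":[8,68,72,6,92]},"mq":{"bqj":{"ft":77,"gye":76,"h":55,"p":16},"ei":[10,60,27],"ub":{"g":24,"p":91},"xws":{"sb":61,"w":27}},"oc":{"pzz":{"hoi":68,"p":15},"t":[20,95,90,80]},"qz":[{"bg":76,"vnj":0},{"k":66,"r":1,"yzi":14,"za":98},50,{"ie":69,"n":71,"ubs":89,"xa":23},[21,56]]}
After op 9 (remove /qz/3/n): {"g":{"auk":[74,59],"f":[17,65,95,82,16],"l":[85,32],"ozr":[8,68,72,6,92]},"mq":{"bqj":{"ft":77,"gye":76,"h":55,"p":16},"ei":[10,60,27],"ub":{"g":24,"p":91},"xws":{"sb":61,"w":27}},"oc":{"pzz":{"hoi":68,"p":15},"t":[20,95,90,80]},"qz":[{"bg":76,"vnj":0},{"k":66,"r":1,"yzi":14,"za":98},50,{"ie":69,"ubs":89,"xa":23},[21,56]]}
After op 10 (replace /mq/ei/2 76): {"g":{"auk":[74,59],"f":[17,65,95,82,16],"l":[85,32],"ozr":[8,68,72,6,92]},"mq":{"bqj":{"ft":77,"gye":76,"h":55,"p":16},"ei":[10,60,76],"ub":{"g":24,"p":91},"xws":{"sb":61,"w":27}},"oc":{"pzz":{"hoi":68,"p":15},"t":[20,95,90,80]},"qz":[{"bg":76,"vnj":0},{"k":66,"r":1,"yzi":14,"za":98},50,{"ie":69,"ubs":89,"xa":23},[21,56]]}
After op 11 (remove /g/ozr): {"g":{"auk":[74,59],"f":[17,65,95,82,16],"l":[85,32]},"mq":{"bqj":{"ft":77,"gye":76,"h":55,"p":16},"ei":[10,60,76],"ub":{"g":24,"p":91},"xws":{"sb":61,"w":27}},"oc":{"pzz":{"hoi":68,"p":15},"t":[20,95,90,80]},"qz":[{"bg":76,"vnj":0},{"k":66,"r":1,"yzi":14,"za":98},50,{"ie":69,"ubs":89,"xa":23},[21,56]]}
After op 12 (add /oc/pzz/eqo 11): {"g":{"auk":[74,59],"f":[17,65,95,82,16],"l":[85,32]},"mq":{"bqj":{"ft":77,"gye":76,"h":55,"p":16},"ei":[10,60,76],"ub":{"g":24,"p":91},"xws":{"sb":61,"w":27}},"oc":{"pzz":{"eqo":11,"hoi":68,"p":15},"t":[20,95,90,80]},"qz":[{"bg":76,"vnj":0},{"k":66,"r":1,"yzi":14,"za":98},50,{"ie":69,"ubs":89,"xa":23},[21,56]]}
After op 13 (add /g/qx 99): {"g":{"auk":[74,59],"f":[17,65,95,82,16],"l":[85,32],"qx":99},"mq":{"bqj":{"ft":77,"gye":76,"h":55,"p":16},"ei":[10,60,76],"ub":{"g":24,"p":91},"xws":{"sb":61,"w":27}},"oc":{"pzz":{"eqo":11,"hoi":68,"p":15},"t":[20,95,90,80]},"qz":[{"bg":76,"vnj":0},{"k":66,"r":1,"yzi":14,"za":98},50,{"ie":69,"ubs":89,"xa":23},[21,56]]}
After op 14 (add /mq/xws/mdu 40): {"g":{"auk":[74,59],"f":[17,65,95,82,16],"l":[85,32],"qx":99},"mq":{"bqj":{"ft":77,"gye":76,"h":55,"p":16},"ei":[10,60,76],"ub":{"g":24,"p":91},"xws":{"mdu":40,"sb":61,"w":27}},"oc":{"pzz":{"eqo":11,"hoi":68,"p":15},"t":[20,95,90,80]},"qz":[{"bg":76,"vnj":0},{"k":66,"r":1,"yzi":14,"za":98},50,{"ie":69,"ubs":89,"xa":23},[21,56]]}
After op 15 (add /mq/xws/vqa 52): {"g":{"auk":[74,59],"f":[17,65,95,82,16],"l":[85,32],"qx":99},"mq":{"bqj":{"ft":77,"gye":76,"h":55,"p":16},"ei":[10,60,76],"ub":{"g":24,"p":91},"xws":{"mdu":40,"sb":61,"vqa":52,"w":27}},"oc":{"pzz":{"eqo":11,"hoi":68,"p":15},"t":[20,95,90,80]},"qz":[{"bg":76,"vnj":0},{"k":66,"r":1,"yzi":14,"za":98},50,{"ie":69,"ubs":89,"xa":23},[21,56]]}
After op 16 (replace /mq/bqj/p 94): {"g":{"auk":[74,59],"f":[17,65,95,82,16],"l":[85,32],"qx":99},"mq":{"bqj":{"ft":77,"gye":76,"h":55,"p":94},"ei":[10,60,76],"ub":{"g":24,"p":91},"xws":{"mdu":40,"sb":61,"vqa":52,"w":27}},"oc":{"pzz":{"eqo":11,"hoi":68,"p":15},"t":[20,95,90,80]},"qz":[{"bg":76,"vnj":0},{"k":66,"r":1,"yzi":14,"za":98},50,{"ie":69,"ubs":89,"xa":23},[21,56]]}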